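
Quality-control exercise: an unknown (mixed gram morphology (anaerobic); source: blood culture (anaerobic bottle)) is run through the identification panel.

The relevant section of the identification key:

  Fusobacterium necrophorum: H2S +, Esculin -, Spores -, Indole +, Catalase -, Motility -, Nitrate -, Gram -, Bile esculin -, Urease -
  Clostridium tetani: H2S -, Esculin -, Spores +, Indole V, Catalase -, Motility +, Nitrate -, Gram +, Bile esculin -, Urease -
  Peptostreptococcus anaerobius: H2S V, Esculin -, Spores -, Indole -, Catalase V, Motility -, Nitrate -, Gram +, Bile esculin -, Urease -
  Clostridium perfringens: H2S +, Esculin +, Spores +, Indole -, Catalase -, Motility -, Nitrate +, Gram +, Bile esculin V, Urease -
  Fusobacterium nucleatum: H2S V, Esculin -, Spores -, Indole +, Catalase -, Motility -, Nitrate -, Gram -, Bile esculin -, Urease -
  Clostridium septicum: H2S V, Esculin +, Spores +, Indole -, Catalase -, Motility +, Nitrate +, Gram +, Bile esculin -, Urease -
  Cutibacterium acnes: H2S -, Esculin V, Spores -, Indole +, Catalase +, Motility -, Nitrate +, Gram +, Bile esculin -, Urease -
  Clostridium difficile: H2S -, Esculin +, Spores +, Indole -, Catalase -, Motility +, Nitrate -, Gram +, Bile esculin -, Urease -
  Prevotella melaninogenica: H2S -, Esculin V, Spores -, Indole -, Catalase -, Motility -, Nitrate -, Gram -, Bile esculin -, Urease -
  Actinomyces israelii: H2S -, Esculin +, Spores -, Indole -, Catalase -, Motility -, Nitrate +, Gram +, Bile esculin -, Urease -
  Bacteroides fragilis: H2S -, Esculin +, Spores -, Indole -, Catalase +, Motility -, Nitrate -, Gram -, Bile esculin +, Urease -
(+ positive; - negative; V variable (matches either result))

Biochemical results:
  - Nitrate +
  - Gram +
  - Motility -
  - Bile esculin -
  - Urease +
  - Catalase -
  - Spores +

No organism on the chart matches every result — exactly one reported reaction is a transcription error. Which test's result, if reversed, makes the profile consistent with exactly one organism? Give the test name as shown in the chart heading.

As reported, no row in the chart matches all 7 reactions.
Reversing Nitrate → still no organism matches.
Reversing Bile esculin → still no organism matches.
Reversing Catalase → still no organism matches.
Reversing Spores → still no organism matches.
Reversing Motility → still no organism matches.
Reversing Urease (to -) → unique match: Clostridium perfringens.
Reversing Gram → still no organism matches.

Urease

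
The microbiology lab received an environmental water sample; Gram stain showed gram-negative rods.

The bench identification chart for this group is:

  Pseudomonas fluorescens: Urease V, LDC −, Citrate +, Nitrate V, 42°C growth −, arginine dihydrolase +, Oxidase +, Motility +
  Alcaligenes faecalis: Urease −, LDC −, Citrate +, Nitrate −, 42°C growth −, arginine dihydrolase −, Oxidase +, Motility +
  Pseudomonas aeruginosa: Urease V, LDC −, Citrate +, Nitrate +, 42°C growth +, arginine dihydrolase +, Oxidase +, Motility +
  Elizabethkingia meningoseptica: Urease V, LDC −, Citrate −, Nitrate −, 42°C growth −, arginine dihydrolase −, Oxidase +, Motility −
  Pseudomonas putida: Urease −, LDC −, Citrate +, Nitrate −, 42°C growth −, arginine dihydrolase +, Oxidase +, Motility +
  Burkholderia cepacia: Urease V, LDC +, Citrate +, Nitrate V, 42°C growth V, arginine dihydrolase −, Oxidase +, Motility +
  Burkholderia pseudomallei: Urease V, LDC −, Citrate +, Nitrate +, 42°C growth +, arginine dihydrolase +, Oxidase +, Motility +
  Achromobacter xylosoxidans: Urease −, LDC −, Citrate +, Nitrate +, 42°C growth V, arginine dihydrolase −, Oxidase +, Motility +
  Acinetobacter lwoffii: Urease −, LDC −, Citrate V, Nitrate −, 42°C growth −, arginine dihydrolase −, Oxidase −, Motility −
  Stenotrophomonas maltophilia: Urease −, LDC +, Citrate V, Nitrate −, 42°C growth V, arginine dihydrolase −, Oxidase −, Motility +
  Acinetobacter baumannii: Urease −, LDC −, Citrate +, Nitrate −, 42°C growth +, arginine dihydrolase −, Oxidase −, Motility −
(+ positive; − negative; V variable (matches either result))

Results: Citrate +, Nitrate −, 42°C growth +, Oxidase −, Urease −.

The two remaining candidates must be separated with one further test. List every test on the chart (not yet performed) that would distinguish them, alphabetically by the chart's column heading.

LDC, Motility

Nitrate −: excludes Pseudomonas aeruginosa, Burkholderia pseudomallei, Achromobacter xylosoxidans — 8 left.
Citrate +: excludes Elizabethkingia meningoseptica — 7 left.
42°C growth +: excludes Pseudomonas fluorescens, Alcaligenes faecalis, Pseudomonas putida, Acinetobacter lwoffii — 3 left.
Urease −: all 3 remaining candidates are consistent.
Oxidase −: excludes Burkholderia cepacia — 2 left.
Two candidates remain: Acinetobacter baumannii and Stenotrophomonas maltophilia.
  LDC: Acinetobacter baumannii −, Stenotrophomonas maltophilia + — discriminates.
  arginine dihydrolase: − vs − — same for both, does not separate.
  Motility: Acinetobacter baumannii −, Stenotrophomonas maltophilia + — discriminates.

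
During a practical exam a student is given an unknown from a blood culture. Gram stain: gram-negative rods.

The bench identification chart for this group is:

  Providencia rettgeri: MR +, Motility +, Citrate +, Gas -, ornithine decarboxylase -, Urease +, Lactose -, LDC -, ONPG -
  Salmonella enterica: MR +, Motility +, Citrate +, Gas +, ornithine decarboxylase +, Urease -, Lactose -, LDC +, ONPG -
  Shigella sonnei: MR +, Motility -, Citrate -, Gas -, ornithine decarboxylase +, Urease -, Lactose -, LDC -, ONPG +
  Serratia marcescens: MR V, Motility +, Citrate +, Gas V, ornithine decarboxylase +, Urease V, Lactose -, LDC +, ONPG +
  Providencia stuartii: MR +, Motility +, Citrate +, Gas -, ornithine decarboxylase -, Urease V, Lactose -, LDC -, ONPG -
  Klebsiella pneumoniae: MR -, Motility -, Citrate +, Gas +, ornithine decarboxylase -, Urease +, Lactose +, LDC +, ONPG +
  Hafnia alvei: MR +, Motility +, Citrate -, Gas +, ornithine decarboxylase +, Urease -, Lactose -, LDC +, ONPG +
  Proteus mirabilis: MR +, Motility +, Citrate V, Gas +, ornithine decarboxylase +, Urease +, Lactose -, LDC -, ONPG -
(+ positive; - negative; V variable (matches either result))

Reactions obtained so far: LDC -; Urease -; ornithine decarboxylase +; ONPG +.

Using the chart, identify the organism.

Shigella sonnei

Urease -: excludes Providencia rettgeri, Klebsiella pneumoniae, Proteus mirabilis — 5 left.
LDC -: excludes Salmonella enterica, Serratia marcescens, Hafnia alvei — 2 left.
ornithine decarboxylase +: excludes Providencia stuartii — 1 left.
ONPG +: the one remaining candidate is consistent.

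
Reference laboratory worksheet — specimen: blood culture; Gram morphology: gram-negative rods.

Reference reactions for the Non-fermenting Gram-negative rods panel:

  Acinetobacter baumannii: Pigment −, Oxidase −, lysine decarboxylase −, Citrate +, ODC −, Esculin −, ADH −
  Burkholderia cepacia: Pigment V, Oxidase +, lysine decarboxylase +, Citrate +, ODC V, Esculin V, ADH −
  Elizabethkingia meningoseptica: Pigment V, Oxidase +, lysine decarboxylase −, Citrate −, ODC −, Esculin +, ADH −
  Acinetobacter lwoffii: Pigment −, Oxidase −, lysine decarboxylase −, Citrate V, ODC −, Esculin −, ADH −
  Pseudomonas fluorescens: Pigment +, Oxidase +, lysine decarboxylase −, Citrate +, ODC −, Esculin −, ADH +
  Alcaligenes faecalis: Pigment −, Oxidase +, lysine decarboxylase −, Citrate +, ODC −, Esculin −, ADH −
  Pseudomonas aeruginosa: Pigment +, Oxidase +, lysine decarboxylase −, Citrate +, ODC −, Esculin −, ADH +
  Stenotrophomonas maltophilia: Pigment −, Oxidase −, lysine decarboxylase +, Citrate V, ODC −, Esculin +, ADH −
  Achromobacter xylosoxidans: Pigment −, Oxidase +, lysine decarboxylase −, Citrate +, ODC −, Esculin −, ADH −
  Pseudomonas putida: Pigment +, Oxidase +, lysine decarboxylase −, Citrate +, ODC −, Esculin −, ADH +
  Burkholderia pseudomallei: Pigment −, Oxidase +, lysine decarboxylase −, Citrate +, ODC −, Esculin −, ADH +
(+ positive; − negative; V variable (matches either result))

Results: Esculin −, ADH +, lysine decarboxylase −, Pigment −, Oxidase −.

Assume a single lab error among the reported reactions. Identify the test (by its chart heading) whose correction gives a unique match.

Oxidase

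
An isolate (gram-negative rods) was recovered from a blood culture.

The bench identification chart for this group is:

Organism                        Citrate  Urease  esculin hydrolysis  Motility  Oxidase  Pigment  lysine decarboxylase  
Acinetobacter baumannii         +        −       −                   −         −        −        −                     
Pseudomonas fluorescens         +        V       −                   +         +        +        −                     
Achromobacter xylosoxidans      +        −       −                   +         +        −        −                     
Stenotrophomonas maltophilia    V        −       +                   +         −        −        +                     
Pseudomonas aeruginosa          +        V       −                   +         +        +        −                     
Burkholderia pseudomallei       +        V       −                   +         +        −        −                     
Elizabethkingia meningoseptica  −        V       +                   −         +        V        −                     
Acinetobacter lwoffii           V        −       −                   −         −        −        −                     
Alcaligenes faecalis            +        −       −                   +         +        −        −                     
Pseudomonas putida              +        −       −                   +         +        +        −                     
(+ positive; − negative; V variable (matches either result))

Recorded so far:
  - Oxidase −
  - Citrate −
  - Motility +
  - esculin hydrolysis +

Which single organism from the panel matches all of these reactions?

Motility +: excludes Acinetobacter baumannii, Elizabethkingia meningoseptica, Acinetobacter lwoffii — 7 left.
esculin hydrolysis +: excludes 6 organisms — 1 left.
Citrate −: the one remaining candidate is consistent.
Oxidase −: the one remaining candidate is consistent.

Stenotrophomonas maltophilia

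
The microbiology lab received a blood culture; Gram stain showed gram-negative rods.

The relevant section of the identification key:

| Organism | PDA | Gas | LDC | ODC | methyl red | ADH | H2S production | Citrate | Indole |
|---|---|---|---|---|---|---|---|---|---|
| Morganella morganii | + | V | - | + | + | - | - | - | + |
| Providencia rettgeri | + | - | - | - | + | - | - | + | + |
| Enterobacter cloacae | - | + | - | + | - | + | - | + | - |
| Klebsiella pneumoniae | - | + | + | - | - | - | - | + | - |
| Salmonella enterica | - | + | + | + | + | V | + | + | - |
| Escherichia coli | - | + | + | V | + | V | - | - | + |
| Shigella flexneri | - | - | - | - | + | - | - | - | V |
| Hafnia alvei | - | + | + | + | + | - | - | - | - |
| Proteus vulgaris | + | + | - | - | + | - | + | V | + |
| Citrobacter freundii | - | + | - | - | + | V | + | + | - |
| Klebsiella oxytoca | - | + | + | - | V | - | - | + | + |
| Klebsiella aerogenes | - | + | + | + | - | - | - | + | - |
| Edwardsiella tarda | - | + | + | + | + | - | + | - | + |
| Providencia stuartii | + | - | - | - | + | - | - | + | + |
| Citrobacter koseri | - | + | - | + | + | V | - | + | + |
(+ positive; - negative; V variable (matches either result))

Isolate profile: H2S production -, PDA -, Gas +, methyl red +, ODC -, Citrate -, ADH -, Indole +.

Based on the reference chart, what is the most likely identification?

Citrate -: excludes 9 organisms — 6 left.
PDA -: excludes Morganella morganii, Proteus vulgaris — 4 left.
H2S production -: excludes Edwardsiella tarda — 3 left.
Indole +: excludes Hafnia alvei — 2 left.
ODC -: all 2 remaining candidates are consistent.
Gas +: excludes Shigella flexneri — 1 left.
ADH -: the one remaining candidate is consistent.
methyl red +: the one remaining candidate is consistent.

Escherichia coli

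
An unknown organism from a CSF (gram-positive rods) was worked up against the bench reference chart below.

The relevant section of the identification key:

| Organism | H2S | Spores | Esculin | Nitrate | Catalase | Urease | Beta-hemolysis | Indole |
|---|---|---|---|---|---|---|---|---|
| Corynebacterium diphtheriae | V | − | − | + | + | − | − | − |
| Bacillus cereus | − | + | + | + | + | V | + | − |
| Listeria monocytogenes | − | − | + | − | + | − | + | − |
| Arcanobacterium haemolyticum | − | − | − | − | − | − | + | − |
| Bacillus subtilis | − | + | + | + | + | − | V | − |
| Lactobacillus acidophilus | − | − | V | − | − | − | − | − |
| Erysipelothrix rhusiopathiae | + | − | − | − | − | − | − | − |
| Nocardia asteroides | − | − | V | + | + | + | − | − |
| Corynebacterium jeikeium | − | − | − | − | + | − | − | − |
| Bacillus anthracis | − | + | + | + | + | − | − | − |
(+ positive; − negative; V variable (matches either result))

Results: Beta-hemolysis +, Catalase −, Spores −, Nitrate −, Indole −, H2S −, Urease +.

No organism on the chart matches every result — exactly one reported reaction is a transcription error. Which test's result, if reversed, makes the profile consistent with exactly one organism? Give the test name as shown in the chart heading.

As reported, no row in the chart matches all 7 reactions.
Reversing Catalase → still no organism matches.
Reversing Urease (to −) → unique match: Arcanobacterium haemolyticum.
Reversing Spores → still no organism matches.
Reversing Nitrate → still no organism matches.
Reversing Beta-hemolysis → still no organism matches.
Reversing H2S → still no organism matches.
Reversing Indole → still no organism matches.

Urease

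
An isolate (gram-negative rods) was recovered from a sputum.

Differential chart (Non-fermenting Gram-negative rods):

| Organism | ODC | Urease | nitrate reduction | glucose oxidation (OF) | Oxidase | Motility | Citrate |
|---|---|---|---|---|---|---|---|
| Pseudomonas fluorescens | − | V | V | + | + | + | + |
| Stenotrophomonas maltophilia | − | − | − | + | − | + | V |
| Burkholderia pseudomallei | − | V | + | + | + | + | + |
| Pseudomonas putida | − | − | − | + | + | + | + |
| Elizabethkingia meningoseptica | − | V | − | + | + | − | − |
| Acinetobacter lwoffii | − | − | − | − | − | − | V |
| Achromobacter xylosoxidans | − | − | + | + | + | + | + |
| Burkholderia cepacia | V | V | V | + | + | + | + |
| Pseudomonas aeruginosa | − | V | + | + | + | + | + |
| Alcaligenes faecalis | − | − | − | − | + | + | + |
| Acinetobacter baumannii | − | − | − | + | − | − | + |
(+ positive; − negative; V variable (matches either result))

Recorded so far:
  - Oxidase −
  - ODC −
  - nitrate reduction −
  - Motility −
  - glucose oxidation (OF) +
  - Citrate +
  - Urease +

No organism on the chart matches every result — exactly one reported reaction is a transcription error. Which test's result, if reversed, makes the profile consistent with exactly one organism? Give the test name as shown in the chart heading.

As reported, no row in the chart matches all 7 reactions.
Reversing Urease (to −) → unique match: Acinetobacter baumannii.
Reversing Citrate → still no organism matches.
Reversing glucose oxidation (OF) → still no organism matches.
Reversing nitrate reduction → still no organism matches.
Reversing ODC → still no organism matches.
Reversing Oxidase → still no organism matches.
Reversing Motility → still no organism matches.

Urease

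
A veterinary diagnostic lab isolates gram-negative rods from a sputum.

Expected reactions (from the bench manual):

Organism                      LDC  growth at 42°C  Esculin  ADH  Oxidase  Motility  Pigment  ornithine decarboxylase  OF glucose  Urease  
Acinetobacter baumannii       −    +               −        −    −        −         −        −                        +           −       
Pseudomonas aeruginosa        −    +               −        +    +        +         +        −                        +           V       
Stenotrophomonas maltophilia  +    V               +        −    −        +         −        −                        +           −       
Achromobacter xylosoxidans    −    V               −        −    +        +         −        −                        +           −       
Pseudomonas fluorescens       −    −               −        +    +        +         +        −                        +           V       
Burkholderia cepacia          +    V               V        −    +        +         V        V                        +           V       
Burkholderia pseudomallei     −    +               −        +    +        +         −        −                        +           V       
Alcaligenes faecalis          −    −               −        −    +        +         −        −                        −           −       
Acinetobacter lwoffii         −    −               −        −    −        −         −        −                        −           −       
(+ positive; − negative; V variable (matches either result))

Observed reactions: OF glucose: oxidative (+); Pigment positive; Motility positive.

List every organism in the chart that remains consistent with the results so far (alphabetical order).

OF glucose +: excludes Alcaligenes faecalis, Acinetobacter lwoffii — 7 left.
Pigment +: excludes Acinetobacter baumannii, Stenotrophomonas maltophilia, Achromobacter xylosoxidans, Burkholderia pseudomallei — 3 left.
Motility +: all 3 remaining candidates are consistent.

Burkholderia cepacia, Pseudomonas aeruginosa, Pseudomonas fluorescens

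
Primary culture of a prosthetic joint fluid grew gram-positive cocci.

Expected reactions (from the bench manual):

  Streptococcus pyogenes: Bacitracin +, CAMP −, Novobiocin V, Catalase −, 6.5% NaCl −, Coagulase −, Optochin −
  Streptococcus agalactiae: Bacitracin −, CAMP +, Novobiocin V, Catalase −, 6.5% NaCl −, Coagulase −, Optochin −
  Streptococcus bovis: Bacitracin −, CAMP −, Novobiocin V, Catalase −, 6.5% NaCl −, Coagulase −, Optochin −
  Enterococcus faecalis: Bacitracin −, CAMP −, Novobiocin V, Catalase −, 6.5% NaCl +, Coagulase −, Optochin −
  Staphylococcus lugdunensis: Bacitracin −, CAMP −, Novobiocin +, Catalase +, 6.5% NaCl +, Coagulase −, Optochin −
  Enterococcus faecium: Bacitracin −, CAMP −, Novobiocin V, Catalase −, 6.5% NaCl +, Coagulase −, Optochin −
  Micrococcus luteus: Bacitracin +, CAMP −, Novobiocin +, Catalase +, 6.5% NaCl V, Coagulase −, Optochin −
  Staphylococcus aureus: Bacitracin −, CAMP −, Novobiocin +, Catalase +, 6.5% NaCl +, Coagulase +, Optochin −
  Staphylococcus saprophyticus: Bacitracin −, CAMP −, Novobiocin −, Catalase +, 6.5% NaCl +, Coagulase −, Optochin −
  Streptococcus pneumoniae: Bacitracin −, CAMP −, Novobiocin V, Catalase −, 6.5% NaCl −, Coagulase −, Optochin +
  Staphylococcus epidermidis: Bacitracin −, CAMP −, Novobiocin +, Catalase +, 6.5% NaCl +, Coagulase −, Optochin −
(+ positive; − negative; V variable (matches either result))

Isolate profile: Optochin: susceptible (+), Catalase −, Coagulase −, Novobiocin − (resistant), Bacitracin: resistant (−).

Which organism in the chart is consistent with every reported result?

Streptococcus pneumoniae

Novobiocin −: excludes Staphylococcus lugdunensis, Micrococcus luteus, Staphylococcus aureus, Staphylococcus epidermidis — 7 left.
Coagulase −: all 7 remaining candidates are consistent.
Catalase −: excludes Staphylococcus saprophyticus — 6 left.
Optochin +: excludes 5 organisms — 1 left.
Bacitracin −: the one remaining candidate is consistent.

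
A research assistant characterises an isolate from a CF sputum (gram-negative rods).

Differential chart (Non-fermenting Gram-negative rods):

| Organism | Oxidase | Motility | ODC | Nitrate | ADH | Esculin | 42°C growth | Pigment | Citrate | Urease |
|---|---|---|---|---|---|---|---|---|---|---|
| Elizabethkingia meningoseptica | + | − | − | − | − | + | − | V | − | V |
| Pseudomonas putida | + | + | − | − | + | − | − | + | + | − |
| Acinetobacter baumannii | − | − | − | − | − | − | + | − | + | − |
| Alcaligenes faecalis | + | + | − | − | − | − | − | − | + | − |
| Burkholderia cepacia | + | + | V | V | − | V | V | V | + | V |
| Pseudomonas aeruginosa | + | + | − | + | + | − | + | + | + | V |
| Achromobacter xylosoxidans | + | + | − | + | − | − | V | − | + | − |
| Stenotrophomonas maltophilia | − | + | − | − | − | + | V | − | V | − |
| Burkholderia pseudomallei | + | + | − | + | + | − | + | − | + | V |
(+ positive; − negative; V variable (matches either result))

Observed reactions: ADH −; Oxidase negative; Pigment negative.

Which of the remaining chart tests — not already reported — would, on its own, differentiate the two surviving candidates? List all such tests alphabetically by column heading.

Esculin, Motility

Oxidase −: excludes 7 organisms — 2 left.
Pigment −: all 2 remaining candidates are consistent.
ADH −: all 2 remaining candidates are consistent.
Two candidates remain: Acinetobacter baumannii and Stenotrophomonas maltophilia.
  Motility: Acinetobacter baumannii −, Stenotrophomonas maltophilia + — discriminates.
  ODC: − vs − — same for both, does not separate.
  Nitrate: − vs − — same for both, does not separate.
  Esculin: Acinetobacter baumannii −, Stenotrophomonas maltophilia + — discriminates.
  42°C growth: + vs V — variable for at least one, does not separate.
  Citrate: + vs V — variable for at least one, does not separate.
  Urease: − vs − — same for both, does not separate.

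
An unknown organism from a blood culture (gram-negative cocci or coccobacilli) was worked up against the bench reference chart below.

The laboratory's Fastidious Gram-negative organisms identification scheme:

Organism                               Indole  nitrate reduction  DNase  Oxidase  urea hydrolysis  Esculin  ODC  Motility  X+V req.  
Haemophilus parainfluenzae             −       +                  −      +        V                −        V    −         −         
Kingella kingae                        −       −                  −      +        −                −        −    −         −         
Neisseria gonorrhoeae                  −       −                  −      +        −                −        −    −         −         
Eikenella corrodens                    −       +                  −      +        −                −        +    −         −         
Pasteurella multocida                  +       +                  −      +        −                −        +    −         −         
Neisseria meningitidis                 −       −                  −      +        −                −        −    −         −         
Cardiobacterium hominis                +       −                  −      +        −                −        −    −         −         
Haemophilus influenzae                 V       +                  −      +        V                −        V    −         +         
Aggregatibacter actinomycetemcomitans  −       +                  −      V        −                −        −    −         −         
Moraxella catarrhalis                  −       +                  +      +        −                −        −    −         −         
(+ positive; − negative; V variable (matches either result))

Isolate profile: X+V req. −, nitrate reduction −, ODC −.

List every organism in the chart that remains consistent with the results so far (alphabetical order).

ODC −: excludes Eikenella corrodens, Pasteurella multocida — 8 left.
nitrate reduction −: excludes Haemophilus parainfluenzae, Haemophilus influenzae, Aggregatibacter actinomycetemcomitans, Moraxella catarrhalis — 4 left.
X+V req. −: all 4 remaining candidates are consistent.

Cardiobacterium hominis, Kingella kingae, Neisseria gonorrhoeae, Neisseria meningitidis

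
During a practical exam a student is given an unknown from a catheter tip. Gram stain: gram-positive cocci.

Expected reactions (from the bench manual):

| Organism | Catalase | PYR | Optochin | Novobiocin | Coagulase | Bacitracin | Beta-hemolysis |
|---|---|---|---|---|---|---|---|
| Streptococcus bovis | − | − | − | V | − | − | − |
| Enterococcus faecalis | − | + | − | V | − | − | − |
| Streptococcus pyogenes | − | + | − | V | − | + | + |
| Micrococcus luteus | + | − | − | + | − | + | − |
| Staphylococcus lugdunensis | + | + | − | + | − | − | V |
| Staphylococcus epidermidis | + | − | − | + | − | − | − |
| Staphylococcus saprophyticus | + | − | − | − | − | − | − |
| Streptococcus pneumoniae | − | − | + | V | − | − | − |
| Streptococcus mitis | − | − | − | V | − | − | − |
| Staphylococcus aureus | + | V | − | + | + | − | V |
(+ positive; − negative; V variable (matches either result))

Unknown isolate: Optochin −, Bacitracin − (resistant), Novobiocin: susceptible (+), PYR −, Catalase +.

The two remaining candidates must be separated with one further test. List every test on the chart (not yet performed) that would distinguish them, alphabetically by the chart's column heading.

Coagulase

Bacitracin −: excludes Streptococcus pyogenes, Micrococcus luteus — 8 left.
Catalase +: excludes Streptococcus bovis, Enterococcus faecalis, Streptococcus pneumoniae, Streptococcus mitis — 4 left.
PYR −: excludes Staphylococcus lugdunensis — 3 left.
Optochin −: all 3 remaining candidates are consistent.
Novobiocin +: excludes Staphylococcus saprophyticus — 2 left.
Two candidates remain: Staphylococcus aureus and Staphylococcus epidermidis.
  Coagulase: Staphylococcus aureus +, Staphylococcus epidermidis − — discriminates.
  Beta-hemolysis: V vs − — variable for at least one, does not separate.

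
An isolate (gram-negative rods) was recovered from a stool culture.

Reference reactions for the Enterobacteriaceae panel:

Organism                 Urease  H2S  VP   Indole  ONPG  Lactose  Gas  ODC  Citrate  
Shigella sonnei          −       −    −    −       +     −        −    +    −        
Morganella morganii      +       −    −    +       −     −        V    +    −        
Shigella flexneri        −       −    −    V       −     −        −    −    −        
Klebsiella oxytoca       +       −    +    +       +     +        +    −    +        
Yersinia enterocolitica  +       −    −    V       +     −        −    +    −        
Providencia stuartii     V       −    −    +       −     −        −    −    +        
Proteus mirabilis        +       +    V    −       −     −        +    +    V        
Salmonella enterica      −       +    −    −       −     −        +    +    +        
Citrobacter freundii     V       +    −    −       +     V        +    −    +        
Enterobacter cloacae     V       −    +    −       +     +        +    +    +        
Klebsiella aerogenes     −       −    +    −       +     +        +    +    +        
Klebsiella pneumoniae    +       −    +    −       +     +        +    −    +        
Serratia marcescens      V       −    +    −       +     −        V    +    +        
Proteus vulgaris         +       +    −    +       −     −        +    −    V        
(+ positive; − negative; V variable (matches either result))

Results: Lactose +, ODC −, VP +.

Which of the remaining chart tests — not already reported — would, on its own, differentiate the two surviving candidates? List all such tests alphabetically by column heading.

Indole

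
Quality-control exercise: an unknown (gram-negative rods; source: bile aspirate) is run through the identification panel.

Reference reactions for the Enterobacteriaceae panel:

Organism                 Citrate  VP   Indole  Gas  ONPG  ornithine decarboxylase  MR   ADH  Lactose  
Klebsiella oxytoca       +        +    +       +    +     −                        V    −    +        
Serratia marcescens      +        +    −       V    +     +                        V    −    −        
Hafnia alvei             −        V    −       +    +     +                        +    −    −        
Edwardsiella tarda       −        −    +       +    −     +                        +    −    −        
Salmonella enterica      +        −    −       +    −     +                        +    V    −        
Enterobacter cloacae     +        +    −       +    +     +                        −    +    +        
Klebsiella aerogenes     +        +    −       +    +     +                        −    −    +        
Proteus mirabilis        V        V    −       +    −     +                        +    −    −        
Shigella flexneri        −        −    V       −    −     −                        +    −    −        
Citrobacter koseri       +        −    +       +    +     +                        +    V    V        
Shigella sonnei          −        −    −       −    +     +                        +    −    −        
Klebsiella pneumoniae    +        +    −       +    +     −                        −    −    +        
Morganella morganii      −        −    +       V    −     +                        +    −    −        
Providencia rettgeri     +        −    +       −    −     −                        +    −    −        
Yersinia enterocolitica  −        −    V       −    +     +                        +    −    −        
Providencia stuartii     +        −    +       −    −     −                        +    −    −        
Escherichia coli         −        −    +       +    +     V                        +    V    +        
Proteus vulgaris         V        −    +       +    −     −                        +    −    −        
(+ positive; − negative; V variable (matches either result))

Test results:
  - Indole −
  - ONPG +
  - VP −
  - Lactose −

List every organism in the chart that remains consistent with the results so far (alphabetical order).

Lactose −: excludes 5 organisms — 13 left.
ONPG +: excludes 8 organisms — 5 left.
VP −: excludes Serratia marcescens — 4 left.
Indole −: excludes Citrobacter koseri — 3 left.

Hafnia alvei, Shigella sonnei, Yersinia enterocolitica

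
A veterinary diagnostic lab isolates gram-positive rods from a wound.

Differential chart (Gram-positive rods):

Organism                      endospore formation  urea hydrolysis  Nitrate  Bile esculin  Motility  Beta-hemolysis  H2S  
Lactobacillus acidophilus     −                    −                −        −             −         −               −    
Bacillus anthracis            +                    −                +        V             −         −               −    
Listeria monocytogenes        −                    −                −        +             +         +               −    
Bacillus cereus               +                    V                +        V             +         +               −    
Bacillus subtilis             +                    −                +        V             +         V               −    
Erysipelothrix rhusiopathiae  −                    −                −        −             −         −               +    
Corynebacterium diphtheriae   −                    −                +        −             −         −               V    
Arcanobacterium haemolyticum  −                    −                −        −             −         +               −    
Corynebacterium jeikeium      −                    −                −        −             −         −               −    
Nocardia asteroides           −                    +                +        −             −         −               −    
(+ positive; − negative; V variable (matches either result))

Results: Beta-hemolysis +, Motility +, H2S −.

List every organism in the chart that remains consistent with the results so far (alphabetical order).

Motility +: excludes 7 organisms — 3 left.
Beta-hemolysis +: all 3 remaining candidates are consistent.
H2S −: all 3 remaining candidates are consistent.

Bacillus cereus, Bacillus subtilis, Listeria monocytogenes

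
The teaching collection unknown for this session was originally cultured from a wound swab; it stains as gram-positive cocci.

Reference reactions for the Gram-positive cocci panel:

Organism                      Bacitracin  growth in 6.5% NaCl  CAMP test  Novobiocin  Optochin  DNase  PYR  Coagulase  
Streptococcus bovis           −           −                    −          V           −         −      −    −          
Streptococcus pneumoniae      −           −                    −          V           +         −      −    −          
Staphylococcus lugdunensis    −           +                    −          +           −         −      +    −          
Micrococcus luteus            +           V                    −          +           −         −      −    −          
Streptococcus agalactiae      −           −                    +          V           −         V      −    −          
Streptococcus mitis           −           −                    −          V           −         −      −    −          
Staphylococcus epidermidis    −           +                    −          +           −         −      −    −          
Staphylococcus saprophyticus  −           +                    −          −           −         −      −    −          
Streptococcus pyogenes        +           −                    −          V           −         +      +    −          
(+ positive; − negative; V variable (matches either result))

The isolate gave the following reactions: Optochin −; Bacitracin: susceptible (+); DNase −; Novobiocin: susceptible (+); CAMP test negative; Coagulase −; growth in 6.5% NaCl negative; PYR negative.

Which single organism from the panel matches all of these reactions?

Micrococcus luteus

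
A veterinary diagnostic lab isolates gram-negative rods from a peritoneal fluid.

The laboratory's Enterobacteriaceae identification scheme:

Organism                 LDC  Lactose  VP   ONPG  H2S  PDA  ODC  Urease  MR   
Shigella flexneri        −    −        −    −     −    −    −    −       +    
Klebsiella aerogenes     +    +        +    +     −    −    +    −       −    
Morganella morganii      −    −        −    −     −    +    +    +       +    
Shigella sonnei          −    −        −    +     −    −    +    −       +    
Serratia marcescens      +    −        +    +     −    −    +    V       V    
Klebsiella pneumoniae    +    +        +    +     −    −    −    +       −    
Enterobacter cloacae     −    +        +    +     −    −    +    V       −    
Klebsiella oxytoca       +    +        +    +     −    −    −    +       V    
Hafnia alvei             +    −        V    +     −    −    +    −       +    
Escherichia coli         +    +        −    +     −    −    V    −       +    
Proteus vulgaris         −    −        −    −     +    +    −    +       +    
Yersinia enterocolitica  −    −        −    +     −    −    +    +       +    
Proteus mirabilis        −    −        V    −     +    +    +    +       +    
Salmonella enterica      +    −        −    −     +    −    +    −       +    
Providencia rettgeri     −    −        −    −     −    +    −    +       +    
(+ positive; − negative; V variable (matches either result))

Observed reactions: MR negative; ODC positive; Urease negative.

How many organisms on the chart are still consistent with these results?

Urease −: excludes 7 organisms — 8 left.
ODC +: excludes Shigella flexneri — 7 left.
MR −: excludes Shigella sonnei, Hafnia alvei, Escherichia coli, Salmonella enterica — 3 left.
Still consistent: Enterobacter cloacae, Klebsiella aerogenes, Serratia marcescens.

3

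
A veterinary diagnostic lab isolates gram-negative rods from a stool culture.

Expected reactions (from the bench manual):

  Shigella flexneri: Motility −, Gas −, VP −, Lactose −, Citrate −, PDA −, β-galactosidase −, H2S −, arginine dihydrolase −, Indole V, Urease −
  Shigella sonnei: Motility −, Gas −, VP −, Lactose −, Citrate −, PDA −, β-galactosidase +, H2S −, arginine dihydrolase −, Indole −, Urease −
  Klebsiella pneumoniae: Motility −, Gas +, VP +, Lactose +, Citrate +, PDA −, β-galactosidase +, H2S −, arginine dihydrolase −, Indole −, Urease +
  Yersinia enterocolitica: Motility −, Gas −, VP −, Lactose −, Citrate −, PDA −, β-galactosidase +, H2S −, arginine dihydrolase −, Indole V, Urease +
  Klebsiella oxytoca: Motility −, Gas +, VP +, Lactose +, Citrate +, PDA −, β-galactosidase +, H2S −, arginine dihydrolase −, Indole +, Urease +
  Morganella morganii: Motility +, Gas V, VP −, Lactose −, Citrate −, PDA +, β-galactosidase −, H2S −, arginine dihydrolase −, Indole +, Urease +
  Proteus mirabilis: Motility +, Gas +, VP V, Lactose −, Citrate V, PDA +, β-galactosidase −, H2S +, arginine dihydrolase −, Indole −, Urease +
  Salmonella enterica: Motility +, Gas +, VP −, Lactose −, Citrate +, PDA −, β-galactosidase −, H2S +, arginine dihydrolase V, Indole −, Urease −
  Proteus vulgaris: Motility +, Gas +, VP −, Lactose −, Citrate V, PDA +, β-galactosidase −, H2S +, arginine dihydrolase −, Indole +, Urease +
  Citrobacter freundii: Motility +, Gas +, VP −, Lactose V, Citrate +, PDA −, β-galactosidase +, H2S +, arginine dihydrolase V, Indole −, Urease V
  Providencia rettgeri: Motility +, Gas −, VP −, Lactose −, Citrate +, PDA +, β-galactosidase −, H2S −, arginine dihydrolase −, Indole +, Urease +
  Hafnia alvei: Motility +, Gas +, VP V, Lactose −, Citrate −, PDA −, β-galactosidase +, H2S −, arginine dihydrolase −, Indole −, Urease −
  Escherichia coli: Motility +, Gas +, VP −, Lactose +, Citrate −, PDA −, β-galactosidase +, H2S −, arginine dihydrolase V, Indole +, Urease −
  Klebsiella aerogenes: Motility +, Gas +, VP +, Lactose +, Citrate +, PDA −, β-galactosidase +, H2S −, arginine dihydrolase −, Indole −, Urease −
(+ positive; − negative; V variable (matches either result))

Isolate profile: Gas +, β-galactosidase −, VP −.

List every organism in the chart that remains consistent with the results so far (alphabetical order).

β-galactosidase −: excludes 8 organisms — 6 left.
VP −: all 6 remaining candidates are consistent.
Gas +: excludes Shigella flexneri, Providencia rettgeri — 4 left.

Morganella morganii, Proteus mirabilis, Proteus vulgaris, Salmonella enterica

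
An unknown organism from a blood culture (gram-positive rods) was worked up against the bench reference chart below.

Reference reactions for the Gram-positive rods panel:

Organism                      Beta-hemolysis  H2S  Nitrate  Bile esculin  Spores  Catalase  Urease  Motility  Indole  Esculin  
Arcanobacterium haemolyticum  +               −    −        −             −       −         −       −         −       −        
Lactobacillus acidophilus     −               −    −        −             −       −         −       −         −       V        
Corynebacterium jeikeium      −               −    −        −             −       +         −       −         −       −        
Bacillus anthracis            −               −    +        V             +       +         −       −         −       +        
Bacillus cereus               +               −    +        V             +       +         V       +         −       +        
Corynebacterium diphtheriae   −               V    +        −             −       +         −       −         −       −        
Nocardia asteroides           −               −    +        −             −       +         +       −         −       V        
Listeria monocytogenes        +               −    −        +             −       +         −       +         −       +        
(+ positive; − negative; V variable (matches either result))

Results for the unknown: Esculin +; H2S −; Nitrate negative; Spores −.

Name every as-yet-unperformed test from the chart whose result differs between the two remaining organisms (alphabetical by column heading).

Beta-hemolysis, Bile esculin, Catalase, Motility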